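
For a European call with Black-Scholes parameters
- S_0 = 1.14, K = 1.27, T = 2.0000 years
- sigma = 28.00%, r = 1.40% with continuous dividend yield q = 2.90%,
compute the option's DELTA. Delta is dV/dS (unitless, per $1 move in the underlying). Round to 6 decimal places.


d1 = -0.1504840359; d2 = -0.5464638334
phi(d1) = 0.3944506444; exp(-qT) = 0.9436499474; exp(-rT) = 0.9723883668
N(d1) = 0.4401913724
Delta = exp(-qT) * N(d1) = 0.9436499474 * 0.4401913724 = 0.415387

Answer: Delta = 0.415387


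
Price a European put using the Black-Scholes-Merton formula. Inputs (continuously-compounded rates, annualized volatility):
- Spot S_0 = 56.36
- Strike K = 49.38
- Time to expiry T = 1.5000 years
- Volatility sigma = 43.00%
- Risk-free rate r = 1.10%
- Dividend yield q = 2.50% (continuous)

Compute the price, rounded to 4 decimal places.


Answer: Price = 8.0563

Derivation:
d1 = (ln(S/K) + (r - q + 0.5*sigma^2) * T) / (sigma * sqrt(T)) = 0.47449693
d2 = d1 - sigma * sqrt(T) = -0.05214336
exp(-rT) = 0.98363538; exp(-qT) = 0.96319442
P = K * exp(-rT) * N(-d2) - S_0 * exp(-qT) * N(-d1)
N(-d1) = 0.31757279; N(-d2) = 0.52079277
P = 49.3800 * 0.98363538 * 0.52079277 - 56.3600 * 0.96319442 * 0.31757279 = 8.0563


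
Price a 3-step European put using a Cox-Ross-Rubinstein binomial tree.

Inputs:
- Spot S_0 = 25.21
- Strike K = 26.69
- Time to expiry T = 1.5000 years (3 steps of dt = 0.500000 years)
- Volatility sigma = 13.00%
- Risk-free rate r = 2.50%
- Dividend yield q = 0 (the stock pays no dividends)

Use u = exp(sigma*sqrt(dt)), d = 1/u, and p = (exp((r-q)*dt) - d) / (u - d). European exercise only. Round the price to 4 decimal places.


Answer: Price = V(0,0) = 1.8872

Derivation:
dt = T/N = 0.500000
u = exp(sigma*sqrt(dt)) = 1.096281; d = 1/u = 0.912175
p = (exp((r-q)*dt) - d) / (u - d) = 0.545357
Discount per step: exp(-r*dt) = 0.987578
Stock lattice S(k, i) with i counting down-moves:
  k=0: S(0,0) = 25.2100
  k=1: S(1,0) = 27.6373; S(1,1) = 22.9959
  k=2: S(2,0) = 30.2982; S(2,1) = 25.2100; S(2,2) = 20.9763
  k=3: S(3,0) = 33.2154; S(3,1) = 27.6373; S(3,2) = 22.9959; S(3,3) = 19.1340
Terminal payoffs V(N, i) = max(K - S_T, 0):
  V(3,0) = 0.000000; V(3,1) = 0.000000; V(3,2) = 3.694079; V(3,3) = 7.555957
Backward induction: V(k, i) = exp(-r*dt) * [p * V(k+1, i) + (1-p) * V(k+1, i+1)].
  V(2,0) = exp(-r*dt) * [p*0.000000 + (1-p)*0.000000] = 0.000000
  V(2,1) = exp(-r*dt) * [p*0.000000 + (1-p)*3.694079] = 1.658625
  V(2,2) = exp(-r*dt) * [p*3.694079 + (1-p)*7.555957] = 5.382157
  V(1,0) = exp(-r*dt) * [p*0.000000 + (1-p)*1.658625] = 0.744716
  V(1,1) = exp(-r*dt) * [p*1.658625 + (1-p)*5.382157] = 3.309871
  V(0,0) = exp(-r*dt) * [p*0.744716 + (1-p)*3.309871] = 1.887208


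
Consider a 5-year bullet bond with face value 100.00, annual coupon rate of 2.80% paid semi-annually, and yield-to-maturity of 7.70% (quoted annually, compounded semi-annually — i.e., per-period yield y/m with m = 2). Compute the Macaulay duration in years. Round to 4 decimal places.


Coupon per period c = face * coupon_rate / m = 1.400000
Periods per year m = 2; per-period yield y/m = 0.038500
Number of cashflows N = 10
Cashflows (t years, CF_t, discount factor 1/(1+y/m)^(m*t), PV):
  t = 0.5000: CF_t = 1.400000, DF = 0.962927, PV = 1.348098
  t = 1.0000: CF_t = 1.400000, DF = 0.927229, PV = 1.298121
  t = 1.5000: CF_t = 1.400000, DF = 0.892854, PV = 1.249996
  t = 2.0000: CF_t = 1.400000, DF = 0.859754, PV = 1.203655
  t = 2.5000: CF_t = 1.400000, DF = 0.827880, PV = 1.159032
  t = 3.0000: CF_t = 1.400000, DF = 0.797188, PV = 1.116064
  t = 3.5000: CF_t = 1.400000, DF = 0.767635, PV = 1.074688
  t = 4.0000: CF_t = 1.400000, DF = 0.739176, PV = 1.034847
  t = 4.5000: CF_t = 1.400000, DF = 0.711773, PV = 0.996482
  t = 5.0000: CF_t = 101.400000, DF = 0.685386, PV = 69.498102
Price P = sum_t PV_t = 79.979085
Macaulay numerator sum_t t * PV_t:
  t * PV_t at t = 0.5000: 0.674049
  t * PV_t at t = 1.0000: 1.298121
  t * PV_t at t = 1.5000: 1.874994
  t * PV_t at t = 2.0000: 2.407310
  t * PV_t at t = 2.5000: 2.897581
  t * PV_t at t = 3.0000: 3.348191
  t * PV_t at t = 3.5000: 3.761409
  t * PV_t at t = 4.0000: 4.139387
  t * PV_t at t = 4.5000: 4.484170
  t * PV_t at t = 5.0000: 347.490512
Macaulay duration D = (sum_t t * PV_t) / P = 372.375723 / 79.979085 = 4.655914

Answer: Macaulay duration = 4.6559 years


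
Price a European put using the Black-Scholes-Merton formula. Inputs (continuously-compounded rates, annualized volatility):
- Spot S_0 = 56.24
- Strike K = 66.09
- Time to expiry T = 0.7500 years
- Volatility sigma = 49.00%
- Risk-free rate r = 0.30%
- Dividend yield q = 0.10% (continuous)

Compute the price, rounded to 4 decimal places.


Answer: Price = 15.8407

Derivation:
d1 = (ln(S/K) + (r - q + 0.5*sigma^2) * T) / (sigma * sqrt(T)) = -0.16460775
d2 = d1 - sigma * sqrt(T) = -0.58896020
exp(-rT) = 0.99775253; exp(-qT) = 0.99925028
P = K * exp(-rT) * N(-d2) - S_0 * exp(-qT) * N(-d1)
N(-d1) = 0.56537363; N(-d2) = 0.72205601
P = 66.0900 * 0.99775253 * 0.72205601 - 56.2400 * 0.99925028 * 0.56537363 = 15.8407


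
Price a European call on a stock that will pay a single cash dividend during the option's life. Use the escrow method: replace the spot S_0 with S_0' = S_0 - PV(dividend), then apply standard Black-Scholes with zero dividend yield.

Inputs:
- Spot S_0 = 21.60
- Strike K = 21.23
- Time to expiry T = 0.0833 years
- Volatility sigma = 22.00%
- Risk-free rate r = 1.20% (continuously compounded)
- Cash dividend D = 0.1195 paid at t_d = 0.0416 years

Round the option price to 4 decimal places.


Answer: Price = 0.6873

Derivation:
PV(D) = D * exp(-r * t_d) = 0.1195 * 0.99950092 = 0.11944036
S_0' = S_0 - PV(D) = 21.6000 - 0.11944036 = 21.48055964
d1 = (ln(S_0'/K) + (r + sigma^2/2)*T) / (sigma*sqrt(T)) = 0.23227523
d2 = d1 - sigma*sqrt(T) = 0.16877940
exp(-rT) = 0.99900090
N(d1) = 0.59183787; N(d2) = 0.56701492
C = S_0' * N(d1) - K * exp(-rT) * N(d2) = 21.48055964 * 0.59183787 - 21.2300 * 0.99900090 * 0.56701492 = 0.6873


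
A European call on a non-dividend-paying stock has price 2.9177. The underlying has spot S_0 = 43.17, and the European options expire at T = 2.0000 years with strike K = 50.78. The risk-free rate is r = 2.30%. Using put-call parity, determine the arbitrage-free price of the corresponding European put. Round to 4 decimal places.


Put-call parity: C - P = S_0 * exp(-qT) - K * exp(-rT).
S_0 * exp(-qT) = 43.1700 * 1.00000000 = 43.17000000
K * exp(-rT) = 50.7800 * 0.95504196 = 48.49703084
P = C - S*exp(-qT) + K*exp(-rT)
P = 2.9177 - 43.17000000 + 48.49703084 = 8.2447

Answer: Put price = 8.2447


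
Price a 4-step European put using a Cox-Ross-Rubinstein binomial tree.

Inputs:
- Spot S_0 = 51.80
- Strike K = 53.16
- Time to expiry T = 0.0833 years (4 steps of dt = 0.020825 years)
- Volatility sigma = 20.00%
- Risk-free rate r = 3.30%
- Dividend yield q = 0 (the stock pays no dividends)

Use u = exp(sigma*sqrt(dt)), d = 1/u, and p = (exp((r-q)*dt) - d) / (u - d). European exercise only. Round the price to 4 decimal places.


dt = T/N = 0.020825
u = exp(sigma*sqrt(dt)) = 1.029282; d = 1/u = 0.971551
p = (exp((r-q)*dt) - d) / (u - d) = 0.504693
Discount per step: exp(-r*dt) = 0.999313
Stock lattice S(k, i) with i counting down-moves:
  k=0: S(0,0) = 51.8000
  k=1: S(1,0) = 53.3168; S(1,1) = 50.3263
  k=2: S(2,0) = 54.8781; S(2,1) = 51.8000; S(2,2) = 48.8946
  k=3: S(3,0) = 56.4850; S(3,1) = 53.3168; S(3,2) = 50.3263; S(3,3) = 47.5036
  k=4: S(4,0) = 58.1390; S(4,1) = 54.8781; S(4,2) = 51.8000; S(4,3) = 48.8946; S(4,4) = 46.1521
Terminal payoffs V(N, i) = max(K - S_T, 0):
  V(4,0) = 0.000000; V(4,1) = 0.000000; V(4,2) = 1.360000; V(4,3) = 4.265414; V(4,4) = 7.007866
Backward induction: V(k, i) = exp(-r*dt) * [p * V(k+1, i) + (1-p) * V(k+1, i+1)].
  V(3,0) = exp(-r*dt) * [p*0.000000 + (1-p)*0.000000] = 0.000000
  V(3,1) = exp(-r*dt) * [p*0.000000 + (1-p)*1.360000] = 0.673155
  V(3,2) = exp(-r*dt) * [p*1.360000 + (1-p)*4.265414] = 2.797149
  V(3,3) = exp(-r*dt) * [p*4.265414 + (1-p)*7.007866] = 5.619907
  V(2,0) = exp(-r*dt) * [p*0.000000 + (1-p)*0.673155] = 0.333189
  V(2,1) = exp(-r*dt) * [p*0.673155 + (1-p)*2.797149] = 1.723999
  V(2,2) = exp(-r*dt) * [p*2.797149 + (1-p)*5.619907] = 4.192399
  V(1,0) = exp(-r*dt) * [p*0.333189 + (1-p)*1.723999] = 1.021365
  V(1,1) = exp(-r*dt) * [p*1.723999 + (1-p)*4.192399] = 2.944590
  V(0,0) = exp(-r*dt) * [p*1.021365 + (1-p)*2.944590] = 1.972596

Answer: Price = V(0,0) = 1.9726


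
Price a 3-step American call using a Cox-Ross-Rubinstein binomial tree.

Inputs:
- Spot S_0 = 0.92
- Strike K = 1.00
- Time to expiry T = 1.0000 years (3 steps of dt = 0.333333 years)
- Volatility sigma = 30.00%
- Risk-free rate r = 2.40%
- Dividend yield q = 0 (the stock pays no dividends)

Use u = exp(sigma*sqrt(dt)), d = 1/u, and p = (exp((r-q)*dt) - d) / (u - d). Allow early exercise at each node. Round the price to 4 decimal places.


dt = T/N = 0.333333
u = exp(sigma*sqrt(dt)) = 1.189110; d = 1/u = 0.840965
p = (exp((r-q)*dt) - d) / (u - d) = 0.479878
Discount per step: exp(-r*dt) = 0.992032
Stock lattice S(k, i) with i counting down-moves:
  k=0: S(0,0) = 0.9200
  k=1: S(1,0) = 1.0940; S(1,1) = 0.7737
  k=2: S(2,0) = 1.3009; S(2,1) = 0.9200; S(2,2) = 0.6506
  k=3: S(3,0) = 1.5469; S(3,1) = 1.0940; S(3,2) = 0.7737; S(3,3) = 0.5472
Terminal payoffs V(N, i) = max(S_T - K, 0):
  V(3,0) = 0.546870; V(3,1) = 0.093981; V(3,2) = 0.000000; V(3,3) = 0.000000
Backward induction: V(k, i) = exp(-r*dt) * [p * V(k+1, i) + (1-p) * V(k+1, i+1)]; then take max(V_cont, immediate exercise) for American.
  V(2,0) = exp(-r*dt) * [p*0.546870 + (1-p)*0.093981] = 0.308832; exercise = 0.300864; V(2,0) = max -> 0.308832
  V(2,1) = exp(-r*dt) * [p*0.093981 + (1-p)*0.000000] = 0.044740; exercise = 0.000000; V(2,1) = max -> 0.044740
  V(2,2) = exp(-r*dt) * [p*0.000000 + (1-p)*0.000000] = 0.000000; exercise = 0.000000; V(2,2) = max -> 0.000000
  V(1,0) = exp(-r*dt) * [p*0.308832 + (1-p)*0.044740] = 0.170106; exercise = 0.093981; V(1,0) = max -> 0.170106
  V(1,1) = exp(-r*dt) * [p*0.044740 + (1-p)*0.000000] = 0.021299; exercise = 0.000000; V(1,1) = max -> 0.021299
  V(0,0) = exp(-r*dt) * [p*0.170106 + (1-p)*0.021299] = 0.091969; exercise = 0.000000; V(0,0) = max -> 0.091969

Answer: Price = V(0,0) = 0.0920


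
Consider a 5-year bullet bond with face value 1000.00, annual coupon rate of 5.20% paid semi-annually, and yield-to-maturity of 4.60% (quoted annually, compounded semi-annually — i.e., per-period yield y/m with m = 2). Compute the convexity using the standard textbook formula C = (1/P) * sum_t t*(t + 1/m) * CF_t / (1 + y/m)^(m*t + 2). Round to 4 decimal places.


Coupon per period c = face * coupon_rate / m = 26.000000
Periods per year m = 2; per-period yield y/m = 0.023000
Number of cashflows N = 10
Cashflows (t years, CF_t, discount factor 1/(1+y/m)^(m*t), PV):
  t = 0.5000: CF_t = 26.000000, DF = 0.977517, PV = 25.415445
  t = 1.0000: CF_t = 26.000000, DF = 0.955540, PV = 24.844032
  t = 1.5000: CF_t = 26.000000, DF = 0.934056, PV = 24.285466
  t = 2.0000: CF_t = 26.000000, DF = 0.913056, PV = 23.739459
  t = 2.5000: CF_t = 26.000000, DF = 0.892528, PV = 23.205727
  t = 3.0000: CF_t = 26.000000, DF = 0.872461, PV = 22.683995
  t = 3.5000: CF_t = 26.000000, DF = 0.852846, PV = 22.173993
  t = 4.0000: CF_t = 26.000000, DF = 0.833671, PV = 21.675458
  t = 4.5000: CF_t = 26.000000, DF = 0.814928, PV = 21.188131
  t = 5.0000: CF_t = 1026.000000, DF = 0.796606, PV = 817.317925
Price P = sum_t PV_t = 1026.529631
Convexity numerator sum_t t*(t + 1/m) * CF_t / (1+y/m)^(m*t + 2):
  t = 0.5000: term = 12.142733
  t = 1.0000: term = 35.609188
  t = 1.5000: term = 69.617181
  t = 2.0000: term = 113.419976
  t = 2.5000: term = 166.304950
  t = 3.0000: term = 227.592307
  t = 3.5000: term = 296.633831
  t = 4.0000: term = 372.811685
  t = 4.5000: term = 455.537250
  t = 5.0000: term = 21476.942285
Convexity = (1/P) * sum = 23226.611385 / 1026.529631 = 22.626343

Answer: Convexity = 22.6263


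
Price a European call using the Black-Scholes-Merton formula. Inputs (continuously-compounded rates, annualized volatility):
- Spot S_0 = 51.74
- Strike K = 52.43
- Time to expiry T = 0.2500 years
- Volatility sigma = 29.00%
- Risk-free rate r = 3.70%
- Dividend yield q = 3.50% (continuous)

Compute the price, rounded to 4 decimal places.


Answer: Price = 2.6658

Derivation:
d1 = (ln(S/K) + (r - q + 0.5*sigma^2) * T) / (sigma * sqrt(T)) = -0.01541565
d2 = d1 - sigma * sqrt(T) = -0.16041565
exp(-rT) = 0.99079265; exp(-qT) = 0.99128817
C = S_0 * exp(-qT) * N(d1) - K * exp(-rT) * N(d2)
N(d1) = 0.49385029; N(d2) = 0.43627683
C = 51.7400 * 0.99128817 * 0.49385029 - 52.4300 * 0.99079265 * 0.43627683 = 2.6658


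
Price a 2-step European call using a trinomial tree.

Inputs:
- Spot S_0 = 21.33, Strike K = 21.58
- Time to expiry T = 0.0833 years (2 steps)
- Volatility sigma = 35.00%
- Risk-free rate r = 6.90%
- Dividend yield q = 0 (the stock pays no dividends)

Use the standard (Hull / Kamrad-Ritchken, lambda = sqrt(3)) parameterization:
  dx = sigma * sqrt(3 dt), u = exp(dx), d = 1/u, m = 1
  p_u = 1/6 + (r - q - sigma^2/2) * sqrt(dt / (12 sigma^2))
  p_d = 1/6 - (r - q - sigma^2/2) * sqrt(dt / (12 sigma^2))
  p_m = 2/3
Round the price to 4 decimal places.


dt = T/N = 0.041650; dx = sigma*sqrt(3*dt) = 0.123719
u = exp(dx) = 1.131698; d = 1/u = 0.883628
p_u = 0.167971, p_m = 0.666667, p_d = 0.165362
Discount per step: exp(-r*dt) = 0.997130
Stock lattice S(k, j) with j the centered position index:
  k=0: S(0,+0) = 21.3300
  k=1: S(1,-1) = 18.8478; S(1,+0) = 21.3300; S(1,+1) = 24.1391
  k=2: S(2,-2) = 16.6544; S(2,-1) = 18.8478; S(2,+0) = 21.3300; S(2,+1) = 24.1391; S(2,+2) = 27.3182
Terminal payoffs V(N, j) = max(S_T - K, 0):
  V(2,-2) = 0.000000; V(2,-1) = 0.000000; V(2,+0) = 0.000000; V(2,+1) = 2.559113; V(2,+2) = 5.738180
Backward induction: V(k, j) = exp(-r*dt) * [p_u * V(k+1, j+1) + p_m * V(k+1, j) + p_d * V(k+1, j-1)]
  V(1,-1) = exp(-r*dt) * [p_u*0.000000 + p_m*0.000000 + p_d*0.000000] = 0.000000
  V(1,+0) = exp(-r*dt) * [p_u*2.559113 + p_m*0.000000 + p_d*0.000000] = 0.428624
  V(1,+1) = exp(-r*dt) * [p_u*5.738180 + p_m*2.559113 + p_d*0.000000] = 2.662262
  V(0,+0) = exp(-r*dt) * [p_u*2.662262 + p_m*0.428624 + p_d*0.000000] = 0.730829

Answer: Price = V(0,0) = 0.7308


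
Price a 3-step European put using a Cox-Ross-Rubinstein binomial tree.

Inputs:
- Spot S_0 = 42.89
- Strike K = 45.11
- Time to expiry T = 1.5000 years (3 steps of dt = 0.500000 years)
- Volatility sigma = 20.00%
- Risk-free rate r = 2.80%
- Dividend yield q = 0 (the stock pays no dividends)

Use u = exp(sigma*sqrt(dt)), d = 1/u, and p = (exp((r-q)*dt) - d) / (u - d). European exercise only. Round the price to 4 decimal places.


Answer: Price = V(0,0) = 4.6205

Derivation:
dt = T/N = 0.500000
u = exp(sigma*sqrt(dt)) = 1.151910; d = 1/u = 0.868123
p = (exp((r-q)*dt) - d) / (u - d) = 0.514383
Discount per step: exp(-r*dt) = 0.986098
Stock lattice S(k, i) with i counting down-moves:
  k=0: S(0,0) = 42.8900
  k=1: S(1,0) = 49.4054; S(1,1) = 37.2338
  k=2: S(2,0) = 56.9106; S(2,1) = 42.8900; S(2,2) = 32.3235
  k=3: S(3,0) = 65.5559; S(3,1) = 49.4054; S(3,2) = 37.2338; S(3,3) = 28.0608
Terminal payoffs V(N, i) = max(K - S_T, 0):
  V(3,0) = 0.000000; V(3,1) = 0.000000; V(3,2) = 7.876185; V(3,3) = 17.049171
Backward induction: V(k, i) = exp(-r*dt) * [p * V(k+1, i) + (1-p) * V(k+1, i+1)].
  V(2,0) = exp(-r*dt) * [p*0.000000 + (1-p)*0.000000] = 0.000000
  V(2,1) = exp(-r*dt) * [p*0.000000 + (1-p)*7.876185] = 3.771633
  V(2,2) = exp(-r*dt) * [p*7.876185 + (1-p)*17.049171] = 12.159313
  V(1,0) = exp(-r*dt) * [p*0.000000 + (1-p)*3.771633] = 1.806105
  V(1,1) = exp(-r*dt) * [p*3.771633 + (1-p)*12.159313] = 7.735768
  V(0,0) = exp(-r*dt) * [p*1.806105 + (1-p)*7.735768] = 4.620506


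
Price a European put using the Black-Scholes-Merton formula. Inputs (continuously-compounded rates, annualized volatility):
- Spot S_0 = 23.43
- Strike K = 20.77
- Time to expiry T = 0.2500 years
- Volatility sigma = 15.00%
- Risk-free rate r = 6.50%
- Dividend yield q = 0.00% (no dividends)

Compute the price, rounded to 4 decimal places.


Answer: Price = 0.0221

Derivation:
d1 = (ln(S/K) + (r - q + 0.5*sigma^2) * T) / (sigma * sqrt(T)) = 1.86093486
d2 = d1 - sigma * sqrt(T) = 1.78593486
exp(-rT) = 0.98388132; exp(-qT) = 1.00000000
P = K * exp(-rT) * N(-d2) - S_0 * exp(-qT) * N(-d1)
N(-d1) = 0.03137669; N(-d2) = 0.03705490
P = 20.7700 * 0.98388132 * 0.03705490 - 23.4300 * 1.00000000 * 0.03137669 = 0.0221


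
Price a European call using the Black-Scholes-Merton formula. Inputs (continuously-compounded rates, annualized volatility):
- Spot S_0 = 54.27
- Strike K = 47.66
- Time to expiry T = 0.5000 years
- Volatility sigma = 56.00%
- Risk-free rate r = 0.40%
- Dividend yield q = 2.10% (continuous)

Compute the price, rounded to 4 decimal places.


d1 = (ln(S/K) + (r - q + 0.5*sigma^2) * T) / (sigma * sqrt(T)) = 0.50451846
d2 = d1 - sigma * sqrt(T) = 0.10853866
exp(-rT) = 0.99800200; exp(-qT) = 0.98955493
C = S_0 * exp(-qT) * N(d1) - K * exp(-rT) * N(d2)
N(d1) = 0.69305145; N(d2) = 0.54321579
C = 54.2700 * 0.98955493 * 0.69305145 - 47.6600 * 0.99800200 * 0.54321579 = 11.3811

Answer: Price = 11.3811


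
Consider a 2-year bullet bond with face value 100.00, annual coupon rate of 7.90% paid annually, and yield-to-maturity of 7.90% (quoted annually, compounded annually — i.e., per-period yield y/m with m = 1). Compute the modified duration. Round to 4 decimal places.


Coupon per period c = face * coupon_rate / m = 7.900000
Periods per year m = 1; per-period yield y/m = 0.079000
Number of cashflows N = 2
Cashflows (t years, CF_t, discount factor 1/(1+y/m)^(m*t), PV):
  t = 1.0000: CF_t = 7.900000, DF = 0.926784, PV = 7.321594
  t = 2.0000: CF_t = 107.900000, DF = 0.858929, PV = 92.678406
Price P = sum_t PV_t = 100.000000
First compute Macaulay numerator sum_t t * PV_t:
  t * PV_t at t = 1.0000: 7.321594
  t * PV_t at t = 2.0000: 185.356812
Macaulay duration D = 192.678406 / 100.000000 = 1.926784
Modified duration = D / (1 + y/m) = 1.926784 / (1 + 0.079000) = 1.785713

Answer: Modified duration = 1.7857


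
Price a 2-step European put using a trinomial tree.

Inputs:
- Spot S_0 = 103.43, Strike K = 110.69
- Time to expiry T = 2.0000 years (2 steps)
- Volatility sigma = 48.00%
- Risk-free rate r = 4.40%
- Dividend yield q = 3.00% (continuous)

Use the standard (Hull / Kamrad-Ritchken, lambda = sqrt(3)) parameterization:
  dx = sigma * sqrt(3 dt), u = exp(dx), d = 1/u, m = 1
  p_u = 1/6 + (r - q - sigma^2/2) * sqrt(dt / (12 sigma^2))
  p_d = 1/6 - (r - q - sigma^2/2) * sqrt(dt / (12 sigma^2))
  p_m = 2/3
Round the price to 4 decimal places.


Answer: Price = V(0,0) = 25.8320

Derivation:
dt = T/N = 1.000000; dx = sigma*sqrt(3*dt) = 0.831384
u = exp(dx) = 2.296496; d = 1/u = 0.435446
p_u = 0.105804, p_m = 0.666667, p_d = 0.227529
Discount per step: exp(-r*dt) = 0.956954
Stock lattice S(k, j) with j the centered position index:
  k=0: S(0,+0) = 103.4300
  k=1: S(1,-1) = 45.0382; S(1,+0) = 103.4300; S(1,+1) = 237.5266
  k=2: S(2,-2) = 19.6117; S(2,-1) = 45.0382; S(2,+0) = 103.4300; S(2,+1) = 237.5266; S(2,+2) = 545.4787
Terminal payoffs V(N, j) = max(K - S_T, 0):
  V(2,-2) = 91.078301; V(2,-1) = 65.651816; V(2,+0) = 7.260000; V(2,+1) = 0.000000; V(2,+2) = 0.000000
Backward induction: V(k, j) = exp(-r*dt) * [p_u * V(k+1, j+1) + p_m * V(k+1, j) + p_d * V(k+1, j-1)]
  V(1,-1) = exp(-r*dt) * [p_u*7.260000 + p_m*65.651816 + p_d*91.078301] = 62.449832
  V(1,+0) = exp(-r*dt) * [p_u*0.000000 + p_m*7.260000 + p_d*65.651816] = 18.926341
  V(1,+1) = exp(-r*dt) * [p_u*0.000000 + p_m*0.000000 + p_d*7.260000] = 1.580755
  V(0,+0) = exp(-r*dt) * [p_u*1.580755 + p_m*18.926341 + p_d*62.449832] = 25.831976


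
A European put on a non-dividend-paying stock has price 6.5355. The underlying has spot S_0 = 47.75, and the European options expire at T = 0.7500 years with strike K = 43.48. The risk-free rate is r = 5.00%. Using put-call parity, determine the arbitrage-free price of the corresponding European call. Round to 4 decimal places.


Answer: Call price = 12.4058

Derivation:
Put-call parity: C - P = S_0 * exp(-qT) - K * exp(-rT).
S_0 * exp(-qT) = 47.7500 * 1.00000000 = 47.75000000
K * exp(-rT) = 43.4800 * 0.96319442 = 41.87969328
C = P + S*exp(-qT) - K*exp(-rT)
C = 6.5355 + 47.75000000 - 41.87969328 = 12.4058


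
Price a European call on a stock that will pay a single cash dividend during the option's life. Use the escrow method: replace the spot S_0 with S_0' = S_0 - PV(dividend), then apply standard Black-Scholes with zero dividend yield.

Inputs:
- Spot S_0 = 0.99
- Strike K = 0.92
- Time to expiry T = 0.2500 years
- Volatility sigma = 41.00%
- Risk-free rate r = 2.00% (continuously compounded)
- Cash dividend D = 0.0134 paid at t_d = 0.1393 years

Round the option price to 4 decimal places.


Answer: Price = 0.1117

Derivation:
PV(D) = D * exp(-r * t_d) = 0.0134 * 0.99721788 = 0.01336272
S_0' = S_0 - PV(D) = 0.9900 - 0.01336272 = 0.97663728
d1 = (ln(S_0'/K) + (r + sigma^2/2)*T) / (sigma*sqrt(T)) = 0.41831295
d2 = d1 - sigma*sqrt(T) = 0.21331295
exp(-rT) = 0.99501248
N(d1) = 0.66214084; N(d2) = 0.58445856
C = S_0' * N(d1) - K * exp(-rT) * N(d2) = 0.97663728 * 0.66214084 - 0.9200 * 0.99501248 * 0.58445856 = 0.1117


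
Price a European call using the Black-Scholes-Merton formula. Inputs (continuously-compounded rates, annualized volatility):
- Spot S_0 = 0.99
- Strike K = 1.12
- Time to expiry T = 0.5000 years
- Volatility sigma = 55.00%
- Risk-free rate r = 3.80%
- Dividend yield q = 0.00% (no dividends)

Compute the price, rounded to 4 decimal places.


d1 = (ln(S/K) + (r - q + 0.5*sigma^2) * T) / (sigma * sqrt(T)) = -0.07393514
d2 = d1 - sigma * sqrt(T) = -0.46284387
exp(-rT) = 0.98117936; exp(-qT) = 1.00000000
C = S_0 * exp(-qT) * N(d1) - K * exp(-rT) * N(d2)
N(d1) = 0.47053100; N(d2) = 0.32173814
C = 0.9900 * 1.00000000 * 0.47053100 - 1.1200 * 0.98117936 * 0.32173814 = 0.1123

Answer: Price = 0.1123


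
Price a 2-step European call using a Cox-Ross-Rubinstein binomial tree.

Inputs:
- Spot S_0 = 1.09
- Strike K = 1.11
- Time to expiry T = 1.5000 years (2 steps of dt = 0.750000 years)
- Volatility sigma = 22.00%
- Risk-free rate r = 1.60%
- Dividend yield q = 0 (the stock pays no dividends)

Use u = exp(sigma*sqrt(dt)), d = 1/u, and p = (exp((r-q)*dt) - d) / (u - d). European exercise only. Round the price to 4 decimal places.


Answer: Price = V(0,0) = 0.1111

Derivation:
dt = T/N = 0.750000
u = exp(sigma*sqrt(dt)) = 1.209885; d = 1/u = 0.826525
p = (exp((r-q)*dt) - d) / (u - d) = 0.484003
Discount per step: exp(-r*dt) = 0.988072
Stock lattice S(k, i) with i counting down-moves:
  k=0: S(0,0) = 1.0900
  k=1: S(1,0) = 1.3188; S(1,1) = 0.9009
  k=2: S(2,0) = 1.5956; S(2,1) = 1.0900; S(2,2) = 0.7446
Terminal payoffs V(N, i) = max(S_T - K, 0):
  V(2,0) = 0.485567; V(2,1) = 0.000000; V(2,2) = 0.000000
Backward induction: V(k, i) = exp(-r*dt) * [p * V(k+1, i) + (1-p) * V(k+1, i+1)].
  V(1,0) = exp(-r*dt) * [p*0.485567 + (1-p)*0.000000] = 0.232212
  V(1,1) = exp(-r*dt) * [p*0.000000 + (1-p)*0.000000] = 0.000000
  V(0,0) = exp(-r*dt) * [p*0.232212 + (1-p)*0.000000] = 0.111051


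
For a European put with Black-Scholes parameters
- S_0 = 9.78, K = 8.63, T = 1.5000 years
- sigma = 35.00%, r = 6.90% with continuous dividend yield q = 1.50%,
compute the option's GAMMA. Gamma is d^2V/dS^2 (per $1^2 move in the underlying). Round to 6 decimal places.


Answer: Gamma = 0.073074

Derivation:
d1 = 0.6951184830; d2 = 0.2664577780
phi(d1) = 0.3133190164; exp(-qT) = 0.9777512372; exp(-rT) = 0.9016760227
Gamma = exp(-qT) * phi(d1) / (S * sigma * sqrt(T)) = 0.9777512372 * 0.3133190164 / (9.7800 * 0.3500 * 1.2247448714) = 0.073074


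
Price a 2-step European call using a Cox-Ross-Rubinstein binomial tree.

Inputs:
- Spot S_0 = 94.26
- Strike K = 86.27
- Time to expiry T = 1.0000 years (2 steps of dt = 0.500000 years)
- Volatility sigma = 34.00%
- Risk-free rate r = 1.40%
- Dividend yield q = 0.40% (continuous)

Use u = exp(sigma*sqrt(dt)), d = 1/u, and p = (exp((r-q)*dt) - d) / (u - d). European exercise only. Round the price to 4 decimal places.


Answer: Price = V(0,0) = 17.1475

Derivation:
dt = T/N = 0.500000
u = exp(sigma*sqrt(dt)) = 1.271778; d = 1/u = 0.786300
p = (exp((r-q)*dt) - d) / (u - d) = 0.450509
Discount per step: exp(-r*dt) = 0.993024
Stock lattice S(k, i) with i counting down-moves:
  k=0: S(0,0) = 94.2600
  k=1: S(1,0) = 119.8778; S(1,1) = 74.1167
  k=2: S(2,0) = 152.4581; S(2,1) = 94.2600; S(2,2) = 58.2780
Terminal payoffs V(N, i) = max(S_T - K, 0):
  V(2,0) = 66.188059; V(2,1) = 7.990000; V(2,2) = 0.000000
Backward induction: V(k, i) = exp(-r*dt) * [p * V(k+1, i) + (1-p) * V(k+1, i+1)].
  V(1,0) = exp(-r*dt) * [p*66.188059 + (1-p)*7.990000] = 33.970106
  V(1,1) = exp(-r*dt) * [p*7.990000 + (1-p)*0.000000] = 3.574455
  V(0,0) = exp(-r*dt) * [p*33.970106 + (1-p)*3.574455] = 17.147506


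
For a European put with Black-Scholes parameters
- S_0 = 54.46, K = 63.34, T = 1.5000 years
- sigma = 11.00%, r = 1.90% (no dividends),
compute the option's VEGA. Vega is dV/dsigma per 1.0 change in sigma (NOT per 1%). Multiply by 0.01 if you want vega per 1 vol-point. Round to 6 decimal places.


Answer: Vega = 18.662767

Derivation:
d1 = -0.8422945614; d2 = -0.9770164972
phi(d1) = 0.2798032512; exp(-qT) = 1.0000000000; exp(-rT) = 0.9719022941
Vega = S * exp(-qT) * phi(d1) * sqrt(T) = 54.4600 * 1.0000000000 * 0.2798032512 * 1.2247448714 = 18.662767


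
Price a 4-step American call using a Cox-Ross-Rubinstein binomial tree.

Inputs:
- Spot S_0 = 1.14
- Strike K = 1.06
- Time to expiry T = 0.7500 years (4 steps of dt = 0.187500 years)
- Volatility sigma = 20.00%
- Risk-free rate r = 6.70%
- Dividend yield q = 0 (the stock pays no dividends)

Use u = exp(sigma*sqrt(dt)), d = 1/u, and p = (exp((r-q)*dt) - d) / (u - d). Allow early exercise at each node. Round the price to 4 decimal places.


Answer: Price = V(0,0) = 0.1609

Derivation:
dt = T/N = 0.187500
u = exp(sigma*sqrt(dt)) = 1.090463; d = 1/u = 0.917042
p = (exp((r-q)*dt) - d) / (u - d) = 0.551259
Discount per step: exp(-r*dt) = 0.987516
Stock lattice S(k, i) with i counting down-moves:
  k=0: S(0,0) = 1.1400
  k=1: S(1,0) = 1.2431; S(1,1) = 1.0454
  k=2: S(2,0) = 1.3556; S(2,1) = 1.1400; S(2,2) = 0.9587
  k=3: S(3,0) = 1.4782; S(3,1) = 1.2431; S(3,2) = 1.0454; S(3,3) = 0.8792
  k=4: S(4,0) = 1.6119; S(4,1) = 1.3556; S(4,2) = 1.1400; S(4,3) = 0.9587; S(4,4) = 0.8062
Terminal payoffs V(N, i) = max(S_T - K, 0):
  V(4,0) = 0.551940; V(4,1) = 0.295585; V(4,2) = 0.080000; V(4,3) = 0.000000; V(4,4) = 0.000000
Backward induction: V(k, i) = exp(-r*dt) * [p * V(k+1, i) + (1-p) * V(k+1, i+1)]; then take max(V_cont, immediate exercise) for American.
  V(3,0) = exp(-r*dt) * [p*0.551940 + (1-p)*0.295585] = 0.431449; exercise = 0.418216; V(3,0) = max -> 0.431449
  V(3,1) = exp(-r*dt) * [p*0.295585 + (1-p)*0.080000] = 0.196361; exercise = 0.183128; V(3,1) = max -> 0.196361
  V(3,2) = exp(-r*dt) * [p*0.080000 + (1-p)*0.000000] = 0.043550; exercise = 0.000000; V(3,2) = max -> 0.043550
  V(3,3) = exp(-r*dt) * [p*0.000000 + (1-p)*0.000000] = 0.000000; exercise = 0.000000; V(3,3) = max -> 0.000000
  V(2,0) = exp(-r*dt) * [p*0.431449 + (1-p)*0.196361] = 0.321886; exercise = 0.295585; V(2,0) = max -> 0.321886
  V(2,1) = exp(-r*dt) * [p*0.196361 + (1-p)*0.043550] = 0.126193; exercise = 0.080000; V(2,1) = max -> 0.126193
  V(2,2) = exp(-r*dt) * [p*0.043550 + (1-p)*0.000000] = 0.023708; exercise = 0.000000; V(2,2) = max -> 0.023708
  V(1,0) = exp(-r*dt) * [p*0.321886 + (1-p)*0.126193] = 0.231148; exercise = 0.183128; V(1,0) = max -> 0.231148
  V(1,1) = exp(-r*dt) * [p*0.126193 + (1-p)*0.023708] = 0.079202; exercise = 0.000000; V(1,1) = max -> 0.079202
  V(0,0) = exp(-r*dt) * [p*0.231148 + (1-p)*0.079202] = 0.160930; exercise = 0.080000; V(0,0) = max -> 0.160930


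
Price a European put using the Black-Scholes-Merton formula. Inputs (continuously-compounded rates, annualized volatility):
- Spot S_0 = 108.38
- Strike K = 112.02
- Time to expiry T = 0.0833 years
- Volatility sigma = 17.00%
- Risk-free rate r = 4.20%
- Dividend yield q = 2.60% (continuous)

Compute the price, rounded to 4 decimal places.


Answer: Price = 4.3261

Derivation:
d1 = (ln(S/K) + (r - q + 0.5*sigma^2) * T) / (sigma * sqrt(T)) = -0.62157135
d2 = d1 - sigma * sqrt(T) = -0.67063631
exp(-rT) = 0.99650751; exp(-qT) = 0.99783654
P = K * exp(-rT) * N(-d2) - S_0 * exp(-qT) * N(-d1)
N(-d1) = 0.73288812; N(-d2) = 0.74877388
P = 112.0200 * 0.99650751 * 0.74877388 - 108.3800 * 0.99783654 * 0.73288812 = 4.3261


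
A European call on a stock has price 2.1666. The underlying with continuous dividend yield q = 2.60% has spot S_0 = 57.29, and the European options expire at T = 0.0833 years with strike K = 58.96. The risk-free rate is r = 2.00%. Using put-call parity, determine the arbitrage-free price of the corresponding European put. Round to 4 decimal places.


Answer: Put price = 3.8624

Derivation:
Put-call parity: C - P = S_0 * exp(-qT) - K * exp(-rT).
S_0 * exp(-qT) = 57.2900 * 0.99783654 = 57.16605559
K * exp(-rT) = 58.9600 * 0.99833539 = 58.86185442
P = C - S*exp(-qT) + K*exp(-rT)
P = 2.1666 - 57.16605559 + 58.86185442 = 3.8624


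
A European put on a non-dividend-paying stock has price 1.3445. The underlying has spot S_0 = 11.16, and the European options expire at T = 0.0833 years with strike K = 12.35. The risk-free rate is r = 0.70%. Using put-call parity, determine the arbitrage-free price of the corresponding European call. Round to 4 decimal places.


Answer: Call price = 0.1617

Derivation:
Put-call parity: C - P = S_0 * exp(-qT) - K * exp(-rT).
S_0 * exp(-qT) = 11.1600 * 1.00000000 = 11.16000000
K * exp(-rT) = 12.3500 * 0.99941707 = 12.34280081
C = P + S*exp(-qT) - K*exp(-rT)
C = 1.3445 + 11.16000000 - 12.34280081 = 0.1617


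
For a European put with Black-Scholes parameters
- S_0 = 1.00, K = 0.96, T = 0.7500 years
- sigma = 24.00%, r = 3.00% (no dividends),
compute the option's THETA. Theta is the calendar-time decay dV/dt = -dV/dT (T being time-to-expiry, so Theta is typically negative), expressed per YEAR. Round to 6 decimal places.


d1 = 0.4085811366; d2 = 0.2007350397
phi(d1) = 0.3669947245; exp(-qT) = 1.0000000000; exp(-rT) = 0.9777512372
Theta = -S*exp(-qT)*phi(d1)*sigma/(2*sqrt(T)) + r*K*exp(-rT)*N(-d2) - q*S*exp(-qT)*N(-d1)
N(-d1) = 0.3414235381; N(-d2) = 0.4204528798; sqrt(T) = 0.8660254038
Term 1 = -1.0000 * 1.0000000000 * 0.3669947245 * 0.2400 / (2 * 0.8660254038) = -0.0508522807
Term 2 = 0.0300 * 0.9600 * 0.9777512372 * 0.4204528798 = 0.0118396317
Term 3 = 0 (no dividend yield, q = 0)
Theta = -0.0508522807 + (0.0118396317) + (0.0000000000) = -0.039013

Answer: Theta = -0.039013


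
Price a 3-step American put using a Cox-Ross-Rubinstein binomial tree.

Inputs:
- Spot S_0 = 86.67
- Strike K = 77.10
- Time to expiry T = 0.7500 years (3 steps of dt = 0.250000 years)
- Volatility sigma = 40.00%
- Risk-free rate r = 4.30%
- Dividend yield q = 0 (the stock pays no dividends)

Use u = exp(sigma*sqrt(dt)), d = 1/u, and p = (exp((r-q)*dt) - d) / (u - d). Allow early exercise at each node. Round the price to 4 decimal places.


Answer: Price = V(0,0) = 6.6388

Derivation:
dt = T/N = 0.250000
u = exp(sigma*sqrt(dt)) = 1.221403; d = 1/u = 0.818731
p = (exp((r-q)*dt) - d) / (u - d) = 0.477007
Discount per step: exp(-r*dt) = 0.989308
Stock lattice S(k, i) with i counting down-moves:
  k=0: S(0,0) = 86.6700
  k=1: S(1,0) = 105.8590; S(1,1) = 70.9594
  k=2: S(2,0) = 129.2964; S(2,1) = 86.6700; S(2,2) = 58.0966
  k=3: S(3,0) = 157.9230; S(3,1) = 105.8590; S(3,2) = 70.9594; S(3,3) = 47.5655
Terminal payoffs V(N, i) = max(K - S_T, 0):
  V(3,0) = 0.000000; V(3,1) = 0.000000; V(3,2) = 6.140606; V(3,3) = 29.534495
Backward induction: V(k, i) = exp(-r*dt) * [p * V(k+1, i) + (1-p) * V(k+1, i+1)]; then take max(V_cont, immediate exercise) for American.
  V(2,0) = exp(-r*dt) * [p*0.000000 + (1-p)*0.000000] = 0.000000; exercise = 0.000000; V(2,0) = max -> 0.000000
  V(2,1) = exp(-r*dt) * [p*0.000000 + (1-p)*6.140606] = 3.177157; exercise = 0.000000; V(2,1) = max -> 3.177157
  V(2,2) = exp(-r*dt) * [p*6.140606 + (1-p)*29.534495] = 18.178976; exercise = 19.003362; V(2,2) = max -> 19.003362
  V(1,0) = exp(-r*dt) * [p*0.000000 + (1-p)*3.177157] = 1.643865; exercise = 0.000000; V(1,0) = max -> 1.643865
  V(1,1) = exp(-r*dt) * [p*3.177157 + (1-p)*19.003362] = 11.331684; exercise = 6.140606; V(1,1) = max -> 11.331684
  V(0,0) = exp(-r*dt) * [p*1.643865 + (1-p)*11.331684] = 6.638778; exercise = 0.000000; V(0,0) = max -> 6.638778


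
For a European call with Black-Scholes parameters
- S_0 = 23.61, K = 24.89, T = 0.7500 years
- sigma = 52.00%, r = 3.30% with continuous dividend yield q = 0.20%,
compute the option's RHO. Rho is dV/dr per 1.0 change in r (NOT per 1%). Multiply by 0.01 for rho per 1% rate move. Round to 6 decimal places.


d1 = 0.1595579298; d2 = -0.2907752801
phi(d1) = 0.3938961829; exp(-qT) = 0.9985011244; exp(-rT) = 0.9755537700
N(d2) = 0.3856115962
Rho = K*T*exp(-rT)*N(d2) = 24.8900 * 0.7500 * 0.9755537700 * 0.3856115962 = 7.022431

Answer: Rho = 7.022431


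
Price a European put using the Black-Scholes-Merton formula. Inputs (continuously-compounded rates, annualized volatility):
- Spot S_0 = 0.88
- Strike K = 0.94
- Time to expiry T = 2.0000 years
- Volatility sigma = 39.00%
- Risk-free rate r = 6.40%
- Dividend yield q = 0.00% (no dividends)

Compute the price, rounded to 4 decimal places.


d1 = (ln(S/K) + (r - q + 0.5*sigma^2) * T) / (sigma * sqrt(T)) = 0.38825970
d2 = d1 - sigma * sqrt(T) = -0.16328359
exp(-rT) = 0.87985338; exp(-qT) = 1.00000000
P = K * exp(-rT) * N(-d2) - S_0 * exp(-qT) * N(-d1)
N(-d1) = 0.34891193; N(-d2) = 0.56485242
P = 0.9400 * 0.87985338 * 0.56485242 - 0.8800 * 1.00000000 * 0.34891193 = 0.1601

Answer: Price = 0.1601


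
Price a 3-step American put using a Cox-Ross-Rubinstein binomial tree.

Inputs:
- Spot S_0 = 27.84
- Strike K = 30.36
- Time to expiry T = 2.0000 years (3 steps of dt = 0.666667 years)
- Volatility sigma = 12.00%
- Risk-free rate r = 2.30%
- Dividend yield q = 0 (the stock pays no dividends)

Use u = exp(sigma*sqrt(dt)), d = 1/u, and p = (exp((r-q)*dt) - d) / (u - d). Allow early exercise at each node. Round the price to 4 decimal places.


dt = T/N = 0.666667
u = exp(sigma*sqrt(dt)) = 1.102940; d = 1/u = 0.906667
p = (exp((r-q)*dt) - d) / (u - d) = 0.554249
Discount per step: exp(-r*dt) = 0.984784
Stock lattice S(k, i) with i counting down-moves:
  k=0: S(0,0) = 27.8400
  k=1: S(1,0) = 30.7059; S(1,1) = 25.2416
  k=2: S(2,0) = 33.8667; S(2,1) = 27.8400; S(2,2) = 22.8858
  k=3: S(3,0) = 37.3530; S(3,1) = 30.7059; S(3,2) = 25.2416; S(3,3) = 20.7498
Terminal payoffs V(N, i) = max(K - S_T, 0):
  V(3,0) = 0.000000; V(3,1) = 0.000000; V(3,2) = 5.118379; V(3,3) = 9.610232
Backward induction: V(k, i) = exp(-r*dt) * [p * V(k+1, i) + (1-p) * V(k+1, i+1)]; then take max(V_cont, immediate exercise) for American.
  V(2,0) = exp(-r*dt) * [p*0.000000 + (1-p)*0.000000] = 0.000000; exercise = 0.000000; V(2,0) = max -> 0.000000
  V(2,1) = exp(-r*dt) * [p*0.000000 + (1-p)*5.118379] = 2.246805; exercise = 2.520000; V(2,1) = max -> 2.520000
  V(2,2) = exp(-r*dt) * [p*5.118379 + (1-p)*9.610232] = 7.012276; exercise = 7.474245; V(2,2) = max -> 7.474245
  V(1,0) = exp(-r*dt) * [p*0.000000 + (1-p)*2.520000] = 1.106200; exercise = 0.000000; V(1,0) = max -> 1.106200
  V(1,1) = exp(-r*dt) * [p*2.520000 + (1-p)*7.474245] = 4.656410; exercise = 5.118379; V(1,1) = max -> 5.118379
  V(0,0) = exp(-r*dt) * [p*1.106200 + (1-p)*5.118379] = 2.850586; exercise = 2.520000; V(0,0) = max -> 2.850586

Answer: Price = V(0,0) = 2.8506


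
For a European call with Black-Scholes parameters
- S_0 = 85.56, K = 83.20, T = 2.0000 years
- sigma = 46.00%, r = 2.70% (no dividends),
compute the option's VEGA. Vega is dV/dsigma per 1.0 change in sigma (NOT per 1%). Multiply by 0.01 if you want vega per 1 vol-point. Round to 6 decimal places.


Answer: Vega = 43.598779

Derivation:
d1 = 0.4512732979; d2 = -0.1992649408
phi(d1) = 0.3603201533; exp(-qT) = 1.0000000000; exp(-rT) = 0.9474321065
Vega = S * exp(-qT) * phi(d1) * sqrt(T) = 85.5600 * 1.0000000000 * 0.3603201533 * 1.4142135624 = 43.598779


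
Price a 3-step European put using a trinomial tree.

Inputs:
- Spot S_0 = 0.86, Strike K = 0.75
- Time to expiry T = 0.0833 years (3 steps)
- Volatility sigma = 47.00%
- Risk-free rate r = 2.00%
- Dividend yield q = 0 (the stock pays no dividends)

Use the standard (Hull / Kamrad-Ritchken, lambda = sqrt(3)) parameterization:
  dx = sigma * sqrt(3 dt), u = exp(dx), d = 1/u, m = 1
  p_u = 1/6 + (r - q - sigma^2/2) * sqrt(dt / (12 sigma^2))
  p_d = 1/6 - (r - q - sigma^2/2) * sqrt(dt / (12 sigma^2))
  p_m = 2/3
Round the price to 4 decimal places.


Answer: Price = V(0,0) = 0.0068

Derivation:
dt = T/N = 0.027767; dx = sigma*sqrt(3*dt) = 0.135650
u = exp(dx) = 1.145281; d = 1/u = 0.873148
p_u = 0.157409, p_m = 0.666667, p_d = 0.175924
Discount per step: exp(-r*dt) = 0.999445
Stock lattice S(k, j) with j the centered position index:
  k=0: S(0,+0) = 0.8600
  k=1: S(1,-1) = 0.7509; S(1,+0) = 0.8600; S(1,+1) = 0.9849
  k=2: S(2,-2) = 0.6557; S(2,-1) = 0.7509; S(2,+0) = 0.8600; S(2,+1) = 0.9849; S(2,+2) = 1.1280
  k=3: S(3,-3) = 0.5725; S(3,-2) = 0.6557; S(3,-1) = 0.7509; S(3,+0) = 0.8600; S(3,+1) = 0.9849; S(3,+2) = 1.1280; S(3,+3) = 1.2919
Terminal payoffs V(N, j) = max(K - S_T, 0):
  V(3,-3) = 0.177518; V(3,-2) = 0.094347; V(3,-1) = 0.000000; V(3,+0) = 0.000000; V(3,+1) = 0.000000; V(3,+2) = 0.000000; V(3,+3) = 0.000000
Backward induction: V(k, j) = exp(-r*dt) * [p_u * V(k+1, j+1) + p_m * V(k+1, j) + p_d * V(k+1, j-1)]
  V(2,-2) = exp(-r*dt) * [p_u*0.000000 + p_m*0.094347 + p_d*0.177518] = 0.094075
  V(2,-1) = exp(-r*dt) * [p_u*0.000000 + p_m*0.000000 + p_d*0.094347] = 0.016589
  V(2,+0) = exp(-r*dt) * [p_u*0.000000 + p_m*0.000000 + p_d*0.000000] = 0.000000
  V(2,+1) = exp(-r*dt) * [p_u*0.000000 + p_m*0.000000 + p_d*0.000000] = 0.000000
  V(2,+2) = exp(-r*dt) * [p_u*0.000000 + p_m*0.000000 + p_d*0.000000] = 0.000000
  V(1,-1) = exp(-r*dt) * [p_u*0.000000 + p_m*0.016589 + p_d*0.094075] = 0.027594
  V(1,+0) = exp(-r*dt) * [p_u*0.000000 + p_m*0.000000 + p_d*0.016589] = 0.002917
  V(1,+1) = exp(-r*dt) * [p_u*0.000000 + p_m*0.000000 + p_d*0.000000] = 0.000000
  V(0,+0) = exp(-r*dt) * [p_u*0.000000 + p_m*0.002917 + p_d*0.027594] = 0.006795


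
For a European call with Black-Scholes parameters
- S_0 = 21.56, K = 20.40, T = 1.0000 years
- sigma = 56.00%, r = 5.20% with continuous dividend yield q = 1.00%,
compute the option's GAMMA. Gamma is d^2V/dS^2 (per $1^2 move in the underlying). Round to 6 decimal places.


d1 = 0.4537586521; d2 = -0.1062413479
phi(d1) = 0.3599151426; exp(-qT) = 0.9900498337; exp(-rT) = 0.9493288668
Gamma = exp(-qT) * phi(d1) / (S * sigma * sqrt(T)) = 0.9900498337 * 0.3599151426 / (21.5600 * 0.5600 * 1.0000000000) = 0.029513

Answer: Gamma = 0.029513


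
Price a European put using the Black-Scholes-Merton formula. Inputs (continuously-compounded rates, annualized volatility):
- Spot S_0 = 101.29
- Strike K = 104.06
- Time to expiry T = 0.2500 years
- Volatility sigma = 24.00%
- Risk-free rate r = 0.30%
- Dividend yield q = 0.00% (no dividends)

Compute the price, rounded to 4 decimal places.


d1 = (ln(S/K) + (r - q + 0.5*sigma^2) * T) / (sigma * sqrt(T)) = -0.15858305
d2 = d1 - sigma * sqrt(T) = -0.27858305
exp(-rT) = 0.99925028; exp(-qT) = 1.00000000
P = K * exp(-rT) * N(-d2) - S_0 * exp(-qT) * N(-d1)
N(-d1) = 0.56300131; N(-d2) = 0.60971759
P = 104.0600 * 0.99925028 * 0.60971759 - 101.2900 * 1.00000000 * 0.56300131 = 6.3732

Answer: Price = 6.3732


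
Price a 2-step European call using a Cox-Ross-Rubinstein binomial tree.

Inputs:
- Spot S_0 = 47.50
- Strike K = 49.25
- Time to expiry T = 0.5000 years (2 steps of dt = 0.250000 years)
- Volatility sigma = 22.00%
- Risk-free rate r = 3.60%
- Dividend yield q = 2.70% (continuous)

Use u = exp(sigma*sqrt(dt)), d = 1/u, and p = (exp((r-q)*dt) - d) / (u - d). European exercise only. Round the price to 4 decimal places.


Answer: Price = V(0,0) = 2.2748

Derivation:
dt = T/N = 0.250000
u = exp(sigma*sqrt(dt)) = 1.116278; d = 1/u = 0.895834
p = (exp((r-q)*dt) - d) / (u - d) = 0.482746
Discount per step: exp(-r*dt) = 0.991040
Stock lattice S(k, i) with i counting down-moves:
  k=0: S(0,0) = 47.5000
  k=1: S(1,0) = 53.0232; S(1,1) = 42.5521
  k=2: S(2,0) = 59.1886; S(2,1) = 47.5000; S(2,2) = 38.1196
Terminal payoffs V(N, i) = max(S_T - K, 0):
  V(2,0) = 9.938645; V(2,1) = 0.000000; V(2,2) = 0.000000
Backward induction: V(k, i) = exp(-r*dt) * [p * V(k+1, i) + (1-p) * V(k+1, i+1)].
  V(1,0) = exp(-r*dt) * [p*9.938645 + (1-p)*0.000000] = 4.754853
  V(1,1) = exp(-r*dt) * [p*0.000000 + (1-p)*0.000000] = 0.000000
  V(0,0) = exp(-r*dt) * [p*4.754853 + (1-p)*0.000000] = 2.274820
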